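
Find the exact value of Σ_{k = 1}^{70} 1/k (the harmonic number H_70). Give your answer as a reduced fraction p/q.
H_70 = 42535343474848157886823113473/8801320137209899102584580800

Direct summation: H_70 = 1 + 1/2 + ... + 1/70. The least common denominator is lcm(1, ..., 70) = 79211881234889091923261227200; over this denominator the numerator is 79211881234889091923261227200 + 39605940617444545961630613600 + 26403960411629697307753742400 + 19802970308722272980815306800 + 15842376246977818384652245440 + 13201980205814848653876871200 + 11315983033555584560465889600 + 9901485154361136490407653400 + 8801320137209899102584580800 + 7921188123488909192326122720 + 7201080112262644720296475200 + 6600990102907424326938435600 + 6093221633453007071020094400 + 5657991516777792280232944800 + 5280792082325939461550748480 + 4950742577180568245203826700 + 4659522425581711289603601600 + 4400660068604949551292290400 + 4169046380783636417013748800 + 3960594061744454596163061360 + 3771994344518528186821963200 + 3600540056131322360148237600 + 3443994836299525735793966400 + 3300495051453712163469217800 + 3168475249395563676930449088 + 3046610816726503535510047200 + 2933773379069966367528193600 + 2828995758388896140116472400 + 2731444180513416962871076800 + 2640396041162969730775374240 + 2555221975319002965266491200 + 2475371288590284122601913350 + 2400360037420881573432158400 + 2329761212790855644801800800 + 2263196606711116912093177920 + 2200330034302474775646145200 + 2140861654997002484412465600 + 2084523190391818208506874400 + 2031073877817669023673364800 + 1980297030872227298081530680 + 1931997103289977851786859200 + 1885997172259264093410981600 + 1842136772904397486587470400 + 1800270028065661180074118800 + 1760264027441979820516916160 + 1721997418149762867896983200 + 1685359175210406211133217600 + 1650247525726856081734608900 + 1616569004793654937209412800 + 1584237624697781838465224544 + 1553174141860570429867867200 + 1523305408363251767755023600 + 1494563796884699847608702400 + 1466886689534983183764096800 + 1440216022452528944059295040 + 1414497879194448070058236200 + 1389682126927878805671249600 + 1365722090256708481435538400 + 1342574258218459185140020800 + 1320198020581484865387687120 + 1298555430080149047922315200 + 1277610987659501482633245600 + 1257331448172842728940654400 + 1237685644295142061300956675 + 1218644326690601414204018880 + 1200180018710440786716079200 + 1182266884102822267511361600 + 1164880606395427822400900400 + 1147998278766508578597988800 + 1131598303355558456046588960 = 382818091273633420981408021257, so H_70 = 382818091273633420981408021257/79211881234889091923261227200; reducing by gcd(382818091273633420981408021257, 79211881234889091923261227200) = 9 gives 42535343474848157886823113473/8801320137209899102584580800 ≈ 4.83284. (The PNT-adjacent estimate ln(70) + γ ≈ 4.82571 matches within O(1/n).)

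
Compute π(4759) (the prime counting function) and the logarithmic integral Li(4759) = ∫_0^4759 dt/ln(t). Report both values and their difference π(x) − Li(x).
π(4759) = 641;  Li(4759) ≈ 655.90;  π(x) − Li(x) ≈ -14.90.

Direct count of primes ≤ 4759 gives π(4759) = 641. Numerical evaluation of the logarithmic integral gives Li(4759) ≈ 655.90. The difference π(x) − Li(x) ≈ -14.90 is typically negative for small/moderate x (Li(x) overestimates), though Littlewood's theorem shows this sign changes infinitely often.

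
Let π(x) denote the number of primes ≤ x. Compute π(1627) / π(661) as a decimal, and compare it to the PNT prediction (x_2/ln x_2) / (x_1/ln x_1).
π(1627)/π(661) = 258/121 ≈ 2.1322;  PNT prediction ≈ 2.1616.

π(661) = 121 and π(1627) = 258, so π(1627)/π(661) ≈ 2.1322. The PNT-predicted ratio is (1627/ln(1627)) / (661/ln(661)) ≈ 2.1616. The two agree to within a few percent, as expected.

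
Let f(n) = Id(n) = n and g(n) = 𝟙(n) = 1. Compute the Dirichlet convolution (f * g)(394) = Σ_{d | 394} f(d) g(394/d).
(Id * 𝟙)(394) = 594

Divisors of 394: [1, 2, 197, 394]. For each d | 394:
  d = 1: Id(1) · 𝟙(394/1) = 1 · 1 = 1
  d = 2: Id(2) · 𝟙(394/2) = 2 · 1 = 2
  d = 197: Id(197) · 𝟙(394/197) = 197 · 1 = 197
  d = 394: Id(394) · 𝟙(394/394) = 394 · 1 = 394
Summing: (Id * 𝟙)(394) = 1 + 2 + 197 + 394 = 594.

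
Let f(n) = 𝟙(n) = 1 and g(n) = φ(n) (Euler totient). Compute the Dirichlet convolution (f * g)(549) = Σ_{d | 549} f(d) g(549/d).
(𝟙 * φ)(549) = 549

Divisors of 549: [1, 3, 9, 61, 183, 549]. For each d | 549:
  d = 1: 𝟙(1) · φ(549/1) = 1 · 360 = 360
  d = 3: 𝟙(3) · φ(549/3) = 1 · 120 = 120
  d = 9: 𝟙(9) · φ(549/9) = 1 · 60 = 60
  d = 61: 𝟙(61) · φ(549/61) = 1 · 6 = 6
  d = 183: 𝟙(183) · φ(549/183) = 1 · 2 = 2
  d = 549: 𝟙(549) · φ(549/549) = 1 · 1 = 1
Summing: (𝟙 * φ)(549) = 360 + 120 + 60 + 6 + 2 + 1 = 549.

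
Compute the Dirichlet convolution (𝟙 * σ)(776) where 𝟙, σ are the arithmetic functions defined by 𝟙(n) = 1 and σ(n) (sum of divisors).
(𝟙 * σ)(776) = 2574

Divisors of 776: [1, 2, 4, 8, 97, 194, 388, 776]. For each d | 776:
  d = 1: 𝟙(1) · σ(776/1) = 1 · 1470 = 1470
  d = 2: 𝟙(2) · σ(776/2) = 1 · 686 = 686
  d = 4: 𝟙(4) · σ(776/4) = 1 · 294 = 294
  d = 8: 𝟙(8) · σ(776/8) = 1 · 98 = 98
  d = 97: 𝟙(97) · σ(776/97) = 1 · 15 = 15
  d = 194: 𝟙(194) · σ(776/194) = 1 · 7 = 7
  d = 388: 𝟙(388) · σ(776/388) = 1 · 3 = 3
  d = 776: 𝟙(776) · σ(776/776) = 1 · 1 = 1
Summing: (𝟙 * σ)(776) = 1470 + 686 + 294 + 98 + 15 + 7 + 3 + 1 = 2574.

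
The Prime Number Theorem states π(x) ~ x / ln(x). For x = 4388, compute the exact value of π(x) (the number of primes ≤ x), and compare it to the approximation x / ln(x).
π(4388) = 597;  x/ln(x) ≈ 523.21;  relative error ≈ 12.36%.

Directly count primes up to 4388: π(4388) = 597. The PNT approximation gives 4388/ln(4388) ≈ 4388/8.38663 ≈ 523.21. Relative error (π(x) − x/ln(x)) / π(x) ≈ 12.36%; the approximation is known to undercount slightly (Li(x) is a better estimate).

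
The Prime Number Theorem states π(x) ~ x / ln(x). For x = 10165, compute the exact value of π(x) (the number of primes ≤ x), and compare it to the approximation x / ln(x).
π(10165) = 1248;  x/ln(x) ≈ 1101.69;  relative error ≈ 11.72%.

Directly count primes up to 10165: π(10165) = 1248. The PNT approximation gives 10165/ln(10165) ≈ 10165/9.22671 ≈ 1101.69. Relative error (π(x) − x/ln(x)) / π(x) ≈ 11.72%; the approximation is known to undercount slightly (Li(x) is a better estimate).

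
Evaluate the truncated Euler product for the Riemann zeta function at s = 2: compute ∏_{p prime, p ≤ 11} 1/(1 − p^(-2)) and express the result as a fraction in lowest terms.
∏ = 29645/18432

The primes p ≤ 11 are [2, 3, 5, 7, 11]. For each prime, (1 − 1/p^2)^(-1) = p^2 / (p^2 − 1). The product is (1 − 1/2^2)^(-1), (1 − 1/3^2)^(-1), (1 − 1/5^2)^(-1), (1 − 1/7^2)^(-1), (1 − 1/11^2)^(-1) = ∏ p^2 / (p^2 − 1) = 29645/18432.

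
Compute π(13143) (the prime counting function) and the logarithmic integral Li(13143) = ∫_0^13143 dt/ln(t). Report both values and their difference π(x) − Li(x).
π(13143) = 1562;  Li(13143) ≈ 1582.20;  π(x) − Li(x) ≈ -20.20.

Direct count of primes ≤ 13143 gives π(13143) = 1562. Numerical evaluation of the logarithmic integral gives Li(13143) ≈ 1582.20. The difference π(x) − Li(x) ≈ -20.20 is typically negative for small/moderate x (Li(x) overestimates), though Littlewood's theorem shows this sign changes infinitely often.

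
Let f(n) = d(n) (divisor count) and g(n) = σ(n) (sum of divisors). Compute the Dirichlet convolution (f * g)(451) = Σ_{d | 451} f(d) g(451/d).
(d * σ)(451) = 616

Divisors of 451: [1, 11, 41, 451]. For each d | 451:
  d = 1: d(1) · σ(451/1) = 1 · 504 = 504
  d = 11: d(11) · σ(451/11) = 2 · 42 = 84
  d = 41: d(41) · σ(451/41) = 2 · 12 = 24
  d = 451: d(451) · σ(451/451) = 4 · 1 = 4
Summing: (d * σ)(451) = 504 + 84 + 24 + 4 = 616.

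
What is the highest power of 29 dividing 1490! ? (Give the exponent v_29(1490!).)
v_29(1490!) = 52

Legendre's formula: v_p(n!) = Σ_{k ≥ 1} ⌊n / p^k⌋. For p = 29, n = 1490, the terms are:
  ⌊1490/29^1⌋ = ⌊1490/29⌋ = 51
  ⌊1490/29^2⌋ = ⌊1490/841⌋ = 1
(the next term ⌊1490/29^3⌋ = 0, terminating the sum). Summing: v_29(1490!) = 51 + 1 = 52.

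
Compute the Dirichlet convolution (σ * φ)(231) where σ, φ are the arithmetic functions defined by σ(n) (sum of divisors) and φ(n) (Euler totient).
(σ * φ)(231) = 1848

Divisors of 231: [1, 3, 7, 11, 21, 33, 77, 231]. For each d | 231:
  d = 1: σ(1) · φ(231/1) = 1 · 120 = 120
  d = 3: σ(3) · φ(231/3) = 4 · 60 = 240
  d = 7: σ(7) · φ(231/7) = 8 · 20 = 160
  d = 11: σ(11) · φ(231/11) = 12 · 12 = 144
  d = 21: σ(21) · φ(231/21) = 32 · 10 = 320
  d = 33: σ(33) · φ(231/33) = 48 · 6 = 288
  d = 77: σ(77) · φ(231/77) = 96 · 2 = 192
  d = 231: σ(231) · φ(231/231) = 384 · 1 = 384
Summing: (σ * φ)(231) = 120 + 240 + 160 + 144 + 320 + 288 + 192 + 384 = 1848.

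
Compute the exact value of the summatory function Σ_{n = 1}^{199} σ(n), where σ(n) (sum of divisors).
Σ_{n ≤ 199} σ(n) = 32579

Compute σ(n) for each 1 ≤ n ≤ 199: σ(1) = 1, σ(2) = 3, σ(3) = 4, σ(4) = 7, σ(5) = 6, σ(6) = 12, σ(7) = 8, σ(8) = 15, σ(9) = 13, σ(10) = 18, σ(11) = 12, σ(12) = 28, σ(13) = 14, σ(14) = 24, σ(15) = 24, σ(16) = 31, σ(17) = 18, σ(18) = 39, σ(19) = 20, σ(20) = 42, σ(21) = 32, σ(22) = 36, σ(23) = 24, σ(24) = 60, σ(25) = 31, σ(26) = 42, σ(27) = 40, σ(28) = 56, σ(29) = 30, σ(30) = 72, σ(31) = 32, σ(32) = 63, σ(33) = 48, σ(34) = 54, σ(35) = 48, σ(36) = 91, σ(37) = 38, σ(38) = 60, σ(39) = 56, σ(40) = 90, σ(41) = 42, σ(42) = 96, σ(43) = 44, σ(44) = 84, σ(45) = 78, σ(46) = 72, σ(47) = 48, σ(48) = 124, σ(49) = 57, σ(50) = 93, σ(51) = 72, σ(52) = 98, σ(53) = 54, σ(54) = 120, σ(55) = 72, σ(56) = 120, σ(57) = 80, σ(58) = 90, σ(59) = 60, σ(60) = 168, σ(61) = 62, σ(62) = 96, σ(63) = 104, σ(64) = 127, σ(65) = 84, σ(66) = 144, σ(67) = 68, σ(68) = 126, σ(69) = 96, σ(70) = 144, σ(71) = 72, σ(72) = 195, σ(73) = 74, σ(74) = 114, σ(75) = 124, σ(76) = 140, σ(77) = 96, σ(78) = 168, σ(79) = 80, σ(80) = 186, σ(81) = 121, σ(82) = 126, σ(83) = 84, σ(84) = 224, σ(85) = 108, σ(86) = 132, σ(87) = 120, σ(88) = 180, σ(89) = 90, σ(90) = 234, σ(91) = 112, σ(92) = 168, σ(93) = 128, σ(94) = 144, σ(95) = 120, σ(96) = 252, σ(97) = 98, σ(98) = 171, σ(99) = 156, σ(100) = 217, σ(101) = 102, σ(102) = 216, σ(103) = 104, σ(104) = 210, σ(105) = 192, σ(106) = 162, σ(107) = 108, σ(108) = 280, σ(109) = 110, σ(110) = 216, σ(111) = 152, σ(112) = 248, σ(113) = 114, σ(114) = 240, σ(115) = 144, σ(116) = 210, σ(117) = 182, σ(118) = 180, σ(119) = 144, σ(120) = 360, σ(121) = 133, σ(122) = 186, σ(123) = 168, σ(124) = 224, σ(125) = 156, σ(126) = 312, σ(127) = 128, σ(128) = 255, σ(129) = 176, σ(130) = 252, σ(131) = 132, σ(132) = 336, σ(133) = 160, σ(134) = 204, σ(135) = 240, σ(136) = 270, σ(137) = 138, σ(138) = 288, σ(139) = 140, σ(140) = 336, σ(141) = 192, σ(142) = 216, σ(143) = 168, σ(144) = 403, σ(145) = 180, σ(146) = 222, σ(147) = 228, σ(148) = 266, σ(149) = 150, σ(150) = 372, σ(151) = 152, σ(152) = 300, σ(153) = 234, σ(154) = 288, σ(155) = 192, σ(156) = 392, σ(157) = 158, σ(158) = 240, σ(159) = 216, σ(160) = 378, σ(161) = 192, σ(162) = 363, σ(163) = 164, σ(164) = 294, σ(165) = 288, σ(166) = 252, σ(167) = 168, σ(168) = 480, σ(169) = 183, σ(170) = 324, σ(171) = 260, σ(172) = 308, σ(173) = 174, σ(174) = 360, σ(175) = 248, σ(176) = 372, σ(177) = 240, σ(178) = 270, σ(179) = 180, σ(180) = 546, σ(181) = 182, σ(182) = 336, σ(183) = 248, σ(184) = 360, σ(185) = 228, σ(186) = 384, σ(187) = 216, σ(188) = 336, σ(189) = 320, σ(190) = 360, σ(191) = 192, σ(192) = 508, σ(193) = 194, σ(194) = 294, σ(195) = 336, σ(196) = 399, σ(197) = 198, σ(198) = 468, σ(199) = 200. Summing all 199 values: 32579. (Average order: Σ_{n ≤ x} σ(n) ~ (π²/12) x². For x = 199, (π²/12)·199² ≈ 32570.52.)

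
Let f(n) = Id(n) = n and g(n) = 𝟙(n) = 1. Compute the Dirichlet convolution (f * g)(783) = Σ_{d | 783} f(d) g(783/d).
(Id * 𝟙)(783) = 1200

Divisors of 783: [1, 3, 9, 27, 29, 87, 261, 783]. For each d | 783:
  d = 1: Id(1) · 𝟙(783/1) = 1 · 1 = 1
  d = 3: Id(3) · 𝟙(783/3) = 3 · 1 = 3
  d = 9: Id(9) · 𝟙(783/9) = 9 · 1 = 9
  d = 27: Id(27) · 𝟙(783/27) = 27 · 1 = 27
  d = 29: Id(29) · 𝟙(783/29) = 29 · 1 = 29
  d = 87: Id(87) · 𝟙(783/87) = 87 · 1 = 87
  d = 261: Id(261) · 𝟙(783/261) = 261 · 1 = 261
  d = 783: Id(783) · 𝟙(783/783) = 783 · 1 = 783
Summing: (Id * 𝟙)(783) = 1 + 3 + 9 + 27 + 29 + 87 + 261 + 783 = 1200.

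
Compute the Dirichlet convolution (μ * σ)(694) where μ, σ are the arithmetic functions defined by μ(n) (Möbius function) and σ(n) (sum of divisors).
(μ * σ)(694) = 694

Divisors of 694: [1, 2, 347, 694]. For each d | 694:
  d = 1: μ(1) · σ(694/1) = 1 · 1044 = 1044
  d = 2: μ(2) · σ(694/2) = -1 · 348 = -348
  d = 347: μ(347) · σ(694/347) = -1 · 3 = -3
  d = 694: μ(694) · σ(694/694) = 1 · 1 = 1
Summing: (μ * σ)(694) = 1044 + -348 + -3 + 1 = 694.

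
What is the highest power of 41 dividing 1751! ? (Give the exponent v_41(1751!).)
v_41(1751!) = 43

Legendre's formula: v_p(n!) = Σ_{k ≥ 1} ⌊n / p^k⌋. For p = 41, n = 1751, the terms are:
  ⌊1751/41^1⌋ = ⌊1751/41⌋ = 42
  ⌊1751/41^2⌋ = ⌊1751/1681⌋ = 1
(the next term ⌊1751/41^3⌋ = 0, terminating the sum). Summing: v_41(1751!) = 42 + 1 = 43.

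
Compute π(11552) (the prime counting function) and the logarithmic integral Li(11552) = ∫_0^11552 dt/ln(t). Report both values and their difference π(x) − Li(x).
π(11552) = 1392;  Li(11552) ≈ 1413.31;  π(x) − Li(x) ≈ -21.31.

Direct count of primes ≤ 11552 gives π(11552) = 1392. Numerical evaluation of the logarithmic integral gives Li(11552) ≈ 1413.31. The difference π(x) − Li(x) ≈ -21.31 is typically negative for small/moderate x (Li(x) overestimates), though Littlewood's theorem shows this sign changes infinitely often.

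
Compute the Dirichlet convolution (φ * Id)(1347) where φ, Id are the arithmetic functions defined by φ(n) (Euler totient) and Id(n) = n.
(φ * Id)(1347) = 4485

Divisors of 1347: [1, 3, 449, 1347]. For each d | 1347:
  d = 1: φ(1) · Id(1347/1) = 1 · 1347 = 1347
  d = 3: φ(3) · Id(1347/3) = 2 · 449 = 898
  d = 449: φ(449) · Id(1347/449) = 448 · 3 = 1344
  d = 1347: φ(1347) · Id(1347/1347) = 896 · 1 = 896
Summing: (φ * Id)(1347) = 1347 + 898 + 1344 + 896 = 4485.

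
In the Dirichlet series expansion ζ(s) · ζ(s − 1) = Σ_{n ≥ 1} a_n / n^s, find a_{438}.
σ(438) = 888

In the product (Σ m^0/m^s)(Σ k / k^s) = Σ (Σ_{d | n} d) / n^s, the coefficient of 1/n^s is σ(n) = Σ_{d | n} d. For n = 438, divisors are [1, 2, 3, 6, 73, 146, 219, 438]; summing: σ(438) = 888.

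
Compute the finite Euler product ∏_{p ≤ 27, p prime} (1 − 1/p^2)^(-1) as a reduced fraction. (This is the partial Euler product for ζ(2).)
∏ = 718188003533/440301256704

The primes p ≤ 27 are [2, 3, 5, 7, 11, 13, 17, 19, 23]. For each prime, (1 − 1/p^2)^(-1) = p^2 / (p^2 − 1). The product is (1 − 1/2^2)^(-1), (1 − 1/3^2)^(-1), (1 − 1/5^2)^(-1), (1 − 1/7^2)^(-1), (1 − 1/11^2)^(-1), (1 − 1/13^2)^(-1), (1 − 1/17^2)^(-1), (1 − 1/19^2)^(-1), (1 − 1/23^2)^(-1) = ∏ p^2 / (p^2 − 1) = 718188003533/440301256704.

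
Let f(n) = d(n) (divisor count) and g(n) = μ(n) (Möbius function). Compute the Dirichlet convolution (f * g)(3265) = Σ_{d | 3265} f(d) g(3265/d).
(d * μ)(3265) = 1

Divisors of 3265: [1, 5, 653, 3265]. For each d | 3265:
  d = 1: d(1) · μ(3265/1) = 1 · 1 = 1
  d = 5: d(5) · μ(3265/5) = 2 · -1 = -2
  d = 653: d(653) · μ(3265/653) = 2 · -1 = -2
  d = 3265: d(3265) · μ(3265/3265) = 4 · 1 = 4
Summing: (d * μ)(3265) = 1 + -2 + -2 + 4 = 1.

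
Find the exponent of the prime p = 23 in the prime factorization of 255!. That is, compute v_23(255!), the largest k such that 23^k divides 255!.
v_23(255!) = 11

Legendre's formula: v_p(n!) = Σ_{k ≥ 1} ⌊n / p^k⌋. For p = 23, n = 255, the terms are:
  ⌊255/23^1⌋ = ⌊255/23⌋ = 11
(the next term ⌊255/23^2⌋ = 0, terminating the sum). Summing: v_23(255!) = 11 = 11.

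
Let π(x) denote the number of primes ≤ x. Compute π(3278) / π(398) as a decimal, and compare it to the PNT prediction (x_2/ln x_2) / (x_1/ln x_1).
π(3278)/π(398) = 462/78 ≈ 5.9231;  PNT prediction ≈ 6.0909.

π(398) = 78 and π(3278) = 462, so π(3278)/π(398) ≈ 5.9231. The PNT-predicted ratio is (3278/ln(3278)) / (398/ln(398)) ≈ 6.0909. The two agree to within a few percent, as expected.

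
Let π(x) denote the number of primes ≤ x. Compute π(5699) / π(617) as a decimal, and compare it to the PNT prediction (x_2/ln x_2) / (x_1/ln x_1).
π(5699)/π(617) = 750/113 ≈ 6.6372;  PNT prediction ≈ 6.8621.

π(617) = 113 and π(5699) = 750, so π(5699)/π(617) ≈ 6.6372. The PNT-predicted ratio is (5699/ln(5699)) / (617/ln(617)) ≈ 6.8621. The two agree to within a few percent, as expected.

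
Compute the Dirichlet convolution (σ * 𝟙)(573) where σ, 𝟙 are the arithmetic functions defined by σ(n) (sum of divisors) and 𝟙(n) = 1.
(σ * 𝟙)(573) = 965

Divisors of 573: [1, 3, 191, 573]. For each d | 573:
  d = 1: σ(1) · 𝟙(573/1) = 1 · 1 = 1
  d = 3: σ(3) · 𝟙(573/3) = 4 · 1 = 4
  d = 191: σ(191) · 𝟙(573/191) = 192 · 1 = 192
  d = 573: σ(573) · 𝟙(573/573) = 768 · 1 = 768
Summing: (σ * 𝟙)(573) = 1 + 4 + 192 + 768 = 965.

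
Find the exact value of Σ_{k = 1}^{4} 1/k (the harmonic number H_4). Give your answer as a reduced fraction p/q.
H_4 = 25/12

Direct summation: H_4 = 1 + 1/2 + ... + 1/4. The least common denominator is lcm(1, ..., 4) = 12; over this denominator the numerator is 12 + 6 + 4 + 3 = 25, so H_4 = 25/12 (already in lowest terms) ≈ 2.08333. (The PNT-adjacent estimate ln(4) + γ ≈ 1.96351 matches within O(1/n).)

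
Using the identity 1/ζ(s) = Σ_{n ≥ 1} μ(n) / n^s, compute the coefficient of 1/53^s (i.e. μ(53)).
μ(53) = -1

Factor n = 53 = 53. μ(n) = 0 if any exponent ≥ 2 (not squarefree); otherwise μ(n) = (−1)^{ω(n)} where ω(n) is the number of distinct prime factors. Applying: μ(53) = -1.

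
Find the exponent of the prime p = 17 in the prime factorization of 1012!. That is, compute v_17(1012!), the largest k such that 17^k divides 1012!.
v_17(1012!) = 62

Legendre's formula: v_p(n!) = Σ_{k ≥ 1} ⌊n / p^k⌋. For p = 17, n = 1012, the terms are:
  ⌊1012/17^1⌋ = ⌊1012/17⌋ = 59
  ⌊1012/17^2⌋ = ⌊1012/289⌋ = 3
(the next term ⌊1012/17^3⌋ = 0, terminating the sum). Summing: v_17(1012!) = 59 + 3 = 62.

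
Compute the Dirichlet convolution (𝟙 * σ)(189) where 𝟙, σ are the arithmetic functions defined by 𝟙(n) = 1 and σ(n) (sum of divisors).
(𝟙 * σ)(189) = 522

Divisors of 189: [1, 3, 7, 9, 21, 27, 63, 189]. For each d | 189:
  d = 1: 𝟙(1) · σ(189/1) = 1 · 320 = 320
  d = 3: 𝟙(3) · σ(189/3) = 1 · 104 = 104
  d = 7: 𝟙(7) · σ(189/7) = 1 · 40 = 40
  d = 9: 𝟙(9) · σ(189/9) = 1 · 32 = 32
  d = 21: 𝟙(21) · σ(189/21) = 1 · 13 = 13
  d = 27: 𝟙(27) · σ(189/27) = 1 · 8 = 8
  d = 63: 𝟙(63) · σ(189/63) = 1 · 4 = 4
  d = 189: 𝟙(189) · σ(189/189) = 1 · 1 = 1
Summing: (𝟙 * σ)(189) = 320 + 104 + 40 + 32 + 13 + 8 + 4 + 1 = 522.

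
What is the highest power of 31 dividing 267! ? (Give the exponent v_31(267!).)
v_31(267!) = 8

Legendre's formula: v_p(n!) = Σ_{k ≥ 1} ⌊n / p^k⌋. For p = 31, n = 267, the terms are:
  ⌊267/31^1⌋ = ⌊267/31⌋ = 8
(the next term ⌊267/31^2⌋ = 0, terminating the sum). Summing: v_31(267!) = 8 = 8.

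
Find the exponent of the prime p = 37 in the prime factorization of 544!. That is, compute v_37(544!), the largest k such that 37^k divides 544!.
v_37(544!) = 14

Legendre's formula: v_p(n!) = Σ_{k ≥ 1} ⌊n / p^k⌋. For p = 37, n = 544, the terms are:
  ⌊544/37^1⌋ = ⌊544/37⌋ = 14
(the next term ⌊544/37^2⌋ = 0, terminating the sum). Summing: v_37(544!) = 14 = 14.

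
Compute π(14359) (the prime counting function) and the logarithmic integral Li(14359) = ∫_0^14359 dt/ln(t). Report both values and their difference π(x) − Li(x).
π(14359) = 1683;  Li(14359) ≈ 1709.81;  π(x) − Li(x) ≈ -26.81.

Direct count of primes ≤ 14359 gives π(14359) = 1683. Numerical evaluation of the logarithmic integral gives Li(14359) ≈ 1709.81. The difference π(x) − Li(x) ≈ -26.81 is typically negative for small/moderate x (Li(x) overestimates), though Littlewood's theorem shows this sign changes infinitely often.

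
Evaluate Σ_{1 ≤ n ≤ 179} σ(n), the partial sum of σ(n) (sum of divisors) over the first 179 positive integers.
Σ_{n ≤ 179} σ(n) = 26274

Compute σ(n) for each 1 ≤ n ≤ 179: σ(1) = 1, σ(2) = 3, σ(3) = 4, σ(4) = 7, σ(5) = 6, σ(6) = 12, σ(7) = 8, σ(8) = 15, σ(9) = 13, σ(10) = 18, σ(11) = 12, σ(12) = 28, σ(13) = 14, σ(14) = 24, σ(15) = 24, σ(16) = 31, σ(17) = 18, σ(18) = 39, σ(19) = 20, σ(20) = 42, σ(21) = 32, σ(22) = 36, σ(23) = 24, σ(24) = 60, σ(25) = 31, σ(26) = 42, σ(27) = 40, σ(28) = 56, σ(29) = 30, σ(30) = 72, σ(31) = 32, σ(32) = 63, σ(33) = 48, σ(34) = 54, σ(35) = 48, σ(36) = 91, σ(37) = 38, σ(38) = 60, σ(39) = 56, σ(40) = 90, σ(41) = 42, σ(42) = 96, σ(43) = 44, σ(44) = 84, σ(45) = 78, σ(46) = 72, σ(47) = 48, σ(48) = 124, σ(49) = 57, σ(50) = 93, σ(51) = 72, σ(52) = 98, σ(53) = 54, σ(54) = 120, σ(55) = 72, σ(56) = 120, σ(57) = 80, σ(58) = 90, σ(59) = 60, σ(60) = 168, σ(61) = 62, σ(62) = 96, σ(63) = 104, σ(64) = 127, σ(65) = 84, σ(66) = 144, σ(67) = 68, σ(68) = 126, σ(69) = 96, σ(70) = 144, σ(71) = 72, σ(72) = 195, σ(73) = 74, σ(74) = 114, σ(75) = 124, σ(76) = 140, σ(77) = 96, σ(78) = 168, σ(79) = 80, σ(80) = 186, σ(81) = 121, σ(82) = 126, σ(83) = 84, σ(84) = 224, σ(85) = 108, σ(86) = 132, σ(87) = 120, σ(88) = 180, σ(89) = 90, σ(90) = 234, σ(91) = 112, σ(92) = 168, σ(93) = 128, σ(94) = 144, σ(95) = 120, σ(96) = 252, σ(97) = 98, σ(98) = 171, σ(99) = 156, σ(100) = 217, σ(101) = 102, σ(102) = 216, σ(103) = 104, σ(104) = 210, σ(105) = 192, σ(106) = 162, σ(107) = 108, σ(108) = 280, σ(109) = 110, σ(110) = 216, σ(111) = 152, σ(112) = 248, σ(113) = 114, σ(114) = 240, σ(115) = 144, σ(116) = 210, σ(117) = 182, σ(118) = 180, σ(119) = 144, σ(120) = 360, σ(121) = 133, σ(122) = 186, σ(123) = 168, σ(124) = 224, σ(125) = 156, σ(126) = 312, σ(127) = 128, σ(128) = 255, σ(129) = 176, σ(130) = 252, σ(131) = 132, σ(132) = 336, σ(133) = 160, σ(134) = 204, σ(135) = 240, σ(136) = 270, σ(137) = 138, σ(138) = 288, σ(139) = 140, σ(140) = 336, σ(141) = 192, σ(142) = 216, σ(143) = 168, σ(144) = 403, σ(145) = 180, σ(146) = 222, σ(147) = 228, σ(148) = 266, σ(149) = 150, σ(150) = 372, σ(151) = 152, σ(152) = 300, σ(153) = 234, σ(154) = 288, σ(155) = 192, σ(156) = 392, σ(157) = 158, σ(158) = 240, σ(159) = 216, σ(160) = 378, σ(161) = 192, σ(162) = 363, σ(163) = 164, σ(164) = 294, σ(165) = 288, σ(166) = 252, σ(167) = 168, σ(168) = 480, σ(169) = 183, σ(170) = 324, σ(171) = 260, σ(172) = 308, σ(173) = 174, σ(174) = 360, σ(175) = 248, σ(176) = 372, σ(177) = 240, σ(178) = 270, σ(179) = 180. Summing all 179 values: 26274. (Average order: Σ_{n ≤ x} σ(n) ~ (π²/12) x². For x = 179, (π²/12)·179² ≈ 26352.67.)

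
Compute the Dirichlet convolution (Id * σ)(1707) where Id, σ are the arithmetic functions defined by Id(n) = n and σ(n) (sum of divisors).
(Id * σ)(1707) = 7973

Divisors of 1707: [1, 3, 569, 1707]. For each d | 1707:
  d = 1: Id(1) · σ(1707/1) = 1 · 2280 = 2280
  d = 3: Id(3) · σ(1707/3) = 3 · 570 = 1710
  d = 569: Id(569) · σ(1707/569) = 569 · 4 = 2276
  d = 1707: Id(1707) · σ(1707/1707) = 1707 · 1 = 1707
Summing: (Id * σ)(1707) = 2280 + 1710 + 2276 + 1707 = 7973.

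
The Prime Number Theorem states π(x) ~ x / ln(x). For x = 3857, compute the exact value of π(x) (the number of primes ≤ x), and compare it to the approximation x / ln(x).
π(3857) = 535;  x/ln(x) ≈ 467.08;  relative error ≈ 12.69%.

Directly count primes up to 3857: π(3857) = 535. The PNT approximation gives 3857/ln(3857) ≈ 3857/8.25764 ≈ 467.08. Relative error (π(x) − x/ln(x)) / π(x) ≈ 12.69%; the approximation is known to undercount slightly (Li(x) is a better estimate).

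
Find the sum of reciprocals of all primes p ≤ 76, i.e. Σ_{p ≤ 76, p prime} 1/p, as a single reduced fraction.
Σ 1/p = 71544353681891529224514036059/40729680599249024150621323470

π(76) = 21, so the primes ≤ 76 are [2, 3, 5, 7, 11, 13, 17, 19, 23, 29, 31, 37, 41, 43, 47, 53, 59, 61, 67, 71, 73]. Summing 1/p over these primes: 71544353681891529224514036059/40729680599249024150621323470 ≈ 1.7566. Mertens estimate ln ln(76) + 0.2615 ≈ 1.7272.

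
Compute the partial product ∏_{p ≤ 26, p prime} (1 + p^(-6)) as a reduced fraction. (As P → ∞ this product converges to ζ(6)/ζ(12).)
∏ = 1528148900144746288585670319214284020/1502467574555591484127420211226932553

The primes p ≤ 26 are [2, 3, 5, 7, 11, 13, 17, 19, 23]. For each, (1 + 1/p^6) = (p^6 + 1)/p^6. Multiplying these fractions over p ∈ [2, 3, 5, 7, 11, 13, 17, 19, 23] gives 1528148900144746288585670319214284020/1502467574555591484127420211226932553. (In the limit P → ∞ this tends to ζ(6)/ζ(12).)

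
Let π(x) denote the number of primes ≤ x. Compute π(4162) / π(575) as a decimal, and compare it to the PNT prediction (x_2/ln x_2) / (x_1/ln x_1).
π(4162)/π(575) = 573/105 ≈ 5.4571;  PNT prediction ≈ 5.5191.

π(575) = 105 and π(4162) = 573, so π(4162)/π(575) ≈ 5.4571. The PNT-predicted ratio is (4162/ln(4162)) / (575/ln(575)) ≈ 5.5191. The two agree to within a few percent, as expected.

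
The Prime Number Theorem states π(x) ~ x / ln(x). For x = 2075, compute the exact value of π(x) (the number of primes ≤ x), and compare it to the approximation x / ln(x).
π(2075) = 312;  x/ln(x) ≈ 271.68;  relative error ≈ 12.92%.

Directly count primes up to 2075: π(2075) = 312. The PNT approximation gives 2075/ln(2075) ≈ 2075/7.63772 ≈ 271.68. Relative error (π(x) − x/ln(x)) / π(x) ≈ 12.92%; the approximation is known to undercount slightly (Li(x) is a better estimate).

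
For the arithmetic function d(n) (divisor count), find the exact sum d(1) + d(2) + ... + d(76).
Σ_{n ≤ 76} d(n) = 344

Compute d(n) for each 1 ≤ n ≤ 76: d(1) = 1, d(2) = 2, d(3) = 2, d(4) = 3, d(5) = 2, d(6) = 4, d(7) = 2, d(8) = 4, d(9) = 3, d(10) = 4, d(11) = 2, d(12) = 6, d(13) = 2, d(14) = 4, d(15) = 4, d(16) = 5, d(17) = 2, d(18) = 6, d(19) = 2, d(20) = 6, d(21) = 4, d(22) = 4, d(23) = 2, d(24) = 8, d(25) = 3, d(26) = 4, d(27) = 4, d(28) = 6, d(29) = 2, d(30) = 8, d(31) = 2, d(32) = 6, d(33) = 4, d(34) = 4, d(35) = 4, d(36) = 9, d(37) = 2, d(38) = 4, d(39) = 4, d(40) = 8, d(41) = 2, d(42) = 8, d(43) = 2, d(44) = 6, d(45) = 6, d(46) = 4, d(47) = 2, d(48) = 10, d(49) = 3, d(50) = 6, d(51) = 4, d(52) = 6, d(53) = 2, d(54) = 8, d(55) = 4, d(56) = 8, d(57) = 4, d(58) = 4, d(59) = 2, d(60) = 12, d(61) = 2, d(62) = 4, d(63) = 6, d(64) = 7, d(65) = 4, d(66) = 8, d(67) = 2, d(68) = 6, d(69) = 4, d(70) = 8, d(71) = 2, d(72) = 12, d(73) = 2, d(74) = 4, d(75) = 6, d(76) = 6. Summing all 76 values: 344. (Dirichlet's divisor formula: Σ_{n ≤ x} d(n) = x ln(x) + (2γ − 1) x + O(√x). For x = 76, the asymptotic estimate is ≈ 340.87.)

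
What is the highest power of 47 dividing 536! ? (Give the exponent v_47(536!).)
v_47(536!) = 11

Legendre's formula: v_p(n!) = Σ_{k ≥ 1} ⌊n / p^k⌋. For p = 47, n = 536, the terms are:
  ⌊536/47^1⌋ = ⌊536/47⌋ = 11
(the next term ⌊536/47^2⌋ = 0, terminating the sum). Summing: v_47(536!) = 11 = 11.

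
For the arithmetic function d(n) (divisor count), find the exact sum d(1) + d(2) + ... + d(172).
Σ_{n ≤ 172} d(n) = 917

Compute d(n) for each 1 ≤ n ≤ 172: d(1) = 1, d(2) = 2, d(3) = 2, d(4) = 3, d(5) = 2, d(6) = 4, d(7) = 2, d(8) = 4, d(9) = 3, d(10) = 4, d(11) = 2, d(12) = 6, d(13) = 2, d(14) = 4, d(15) = 4, d(16) = 5, d(17) = 2, d(18) = 6, d(19) = 2, d(20) = 6, d(21) = 4, d(22) = 4, d(23) = 2, d(24) = 8, d(25) = 3, d(26) = 4, d(27) = 4, d(28) = 6, d(29) = 2, d(30) = 8, d(31) = 2, d(32) = 6, d(33) = 4, d(34) = 4, d(35) = 4, d(36) = 9, d(37) = 2, d(38) = 4, d(39) = 4, d(40) = 8, d(41) = 2, d(42) = 8, d(43) = 2, d(44) = 6, d(45) = 6, d(46) = 4, d(47) = 2, d(48) = 10, d(49) = 3, d(50) = 6, d(51) = 4, d(52) = 6, d(53) = 2, d(54) = 8, d(55) = 4, d(56) = 8, d(57) = 4, d(58) = 4, d(59) = 2, d(60) = 12, d(61) = 2, d(62) = 4, d(63) = 6, d(64) = 7, d(65) = 4, d(66) = 8, d(67) = 2, d(68) = 6, d(69) = 4, d(70) = 8, d(71) = 2, d(72) = 12, d(73) = 2, d(74) = 4, d(75) = 6, d(76) = 6, d(77) = 4, d(78) = 8, d(79) = 2, d(80) = 10, d(81) = 5, d(82) = 4, d(83) = 2, d(84) = 12, d(85) = 4, d(86) = 4, d(87) = 4, d(88) = 8, d(89) = 2, d(90) = 12, d(91) = 4, d(92) = 6, d(93) = 4, d(94) = 4, d(95) = 4, d(96) = 12, d(97) = 2, d(98) = 6, d(99) = 6, d(100) = 9, d(101) = 2, d(102) = 8, d(103) = 2, d(104) = 8, d(105) = 8, d(106) = 4, d(107) = 2, d(108) = 12, d(109) = 2, d(110) = 8, d(111) = 4, d(112) = 10, d(113) = 2, d(114) = 8, d(115) = 4, d(116) = 6, d(117) = 6, d(118) = 4, d(119) = 4, d(120) = 16, d(121) = 3, d(122) = 4, d(123) = 4, d(124) = 6, d(125) = 4, d(126) = 12, d(127) = 2, d(128) = 8, d(129) = 4, d(130) = 8, d(131) = 2, d(132) = 12, d(133) = 4, d(134) = 4, d(135) = 8, d(136) = 8, d(137) = 2, d(138) = 8, d(139) = 2, d(140) = 12, d(141) = 4, d(142) = 4, d(143) = 4, d(144) = 15, d(145) = 4, d(146) = 4, d(147) = 6, d(148) = 6, d(149) = 2, d(150) = 12, d(151) = 2, d(152) = 8, d(153) = 6, d(154) = 8, d(155) = 4, d(156) = 12, d(157) = 2, d(158) = 4, d(159) = 4, d(160) = 12, d(161) = 4, d(162) = 10, d(163) = 2, d(164) = 6, d(165) = 8, d(166) = 4, d(167) = 2, d(168) = 16, d(169) = 3, d(170) = 8, d(171) = 6, d(172) = 6. Summing all 172 values: 917. (Dirichlet's divisor formula: Σ_{n ≤ x} d(n) = x ln(x) + (2γ − 1) x + O(√x). For x = 172, the asymptotic estimate is ≈ 911.93.)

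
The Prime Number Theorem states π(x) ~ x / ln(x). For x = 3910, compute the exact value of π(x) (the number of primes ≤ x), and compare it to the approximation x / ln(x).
π(3910) = 540;  x/ln(x) ≈ 472.72;  relative error ≈ 12.46%.

Directly count primes up to 3910: π(3910) = 540. The PNT approximation gives 3910/ln(3910) ≈ 3910/8.27129 ≈ 472.72. Relative error (π(x) − x/ln(x)) / π(x) ≈ 12.46%; the approximation is known to undercount slightly (Li(x) is a better estimate).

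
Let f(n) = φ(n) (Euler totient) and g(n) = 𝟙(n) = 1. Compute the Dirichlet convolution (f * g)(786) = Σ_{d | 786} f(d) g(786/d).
(φ * 𝟙)(786) = 786

Divisors of 786: [1, 2, 3, 6, 131, 262, 393, 786]. For each d | 786:
  d = 1: φ(1) · 𝟙(786/1) = 1 · 1 = 1
  d = 2: φ(2) · 𝟙(786/2) = 1 · 1 = 1
  d = 3: φ(3) · 𝟙(786/3) = 2 · 1 = 2
  d = 6: φ(6) · 𝟙(786/6) = 2 · 1 = 2
  d = 131: φ(131) · 𝟙(786/131) = 130 · 1 = 130
  d = 262: φ(262) · 𝟙(786/262) = 130 · 1 = 130
  d = 393: φ(393) · 𝟙(786/393) = 260 · 1 = 260
  d = 786: φ(786) · 𝟙(786/786) = 260 · 1 = 260
Summing: (φ * 𝟙)(786) = 1 + 1 + 2 + 2 + 130 + 130 + 260 + 260 = 786.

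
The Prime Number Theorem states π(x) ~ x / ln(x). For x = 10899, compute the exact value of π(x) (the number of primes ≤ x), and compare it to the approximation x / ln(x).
π(10899) = 1325;  x/ln(x) ≈ 1172.39;  relative error ≈ 11.52%.

Directly count primes up to 10899: π(10899) = 1325. The PNT approximation gives 10899/ln(10899) ≈ 10899/9.29643 ≈ 1172.39. Relative error (π(x) − x/ln(x)) / π(x) ≈ 11.52%; the approximation is known to undercount slightly (Li(x) is a better estimate).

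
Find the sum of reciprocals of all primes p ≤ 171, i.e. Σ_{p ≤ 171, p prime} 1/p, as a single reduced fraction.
Σ 1/p = 1840793455149223796977553240989608507934961889604586193282330007699/962947420735983927056946215901134429196419130606213075415963491270

π(171) = 39, so the primes ≤ 171 are [2, 3, 5, 7, 11, 13, 17, 19, 23, 29, 31, 37, 41, 43, 47, 53, 59, 61, 67, 71, 73, 79, 83, 89, 97, 101, 103, 107, 109, 113, 127, 131, 137, 139, 149, 151, 157, 163, 167]. Summing 1/p over these primes: 1840793455149223796977553240989608507934961889604586193282330007699/962947420735983927056946215901134429196419130606213075415963491270 ≈ 1.9116. Mertens estimate ln ln(171) + 0.2615 ≈ 1.8989.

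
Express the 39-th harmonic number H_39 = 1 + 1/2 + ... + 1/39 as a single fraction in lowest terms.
H_39 = 2066035355155033/485721041551200

Direct summation: H_39 = 1 + 1/2 + ... + 1/39. The least common denominator is lcm(1, ..., 39) = 5342931457063200; over this denominator the numerator is 5342931457063200 + 2671465728531600 + 1780977152354400 + 1335732864265800 + 1068586291412640 + 890488576177200 + 763275922437600 + 667866432132900 + 593659050784800 + 534293145706320 + 485721041551200 + 445244288088600 + 410994727466400 + 381637961218800 + 356195430470880 + 333933216066450 + 314290085709600 + 296829525392400 + 281206918792800 + 267146572853160 + 254425307479200 + 242860520775600 + 232301367698400 + 222622144044300 + 213717258282528 + 205497363733200 + 197886350261600 + 190818980609400 + 184239015760800 + 178097715235440 + 172352627647200 + 166966608033225 + 161907013850400 + 157145042854800 + 152655184487520 + 148414762696200 + 144403552893600 + 140603459396400 + 136998242488800 = 22726388906705363, so H_39 = 22726388906705363/5342931457063200; reducing by gcd(22726388906705363, 5342931457063200) = 11 gives 2066035355155033/485721041551200 ≈ 4.25354. (The PNT-adjacent estimate ln(39) + γ ≈ 4.24078 matches within O(1/n).)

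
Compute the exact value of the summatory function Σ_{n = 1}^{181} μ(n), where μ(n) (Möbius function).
Σ_{n ≤ 181} μ(n) = -4

Compute μ(n) for each 1 ≤ n ≤ 181: μ(1) = 1, μ(2) = -1, μ(3) = -1, μ(4) = 0, μ(5) = -1, μ(6) = 1, μ(7) = -1, μ(8) = 0, μ(9) = 0, μ(10) = 1, μ(11) = -1, μ(12) = 0, μ(13) = -1, μ(14) = 1, μ(15) = 1, μ(16) = 0, μ(17) = -1, μ(18) = 0, μ(19) = -1, μ(20) = 0, μ(21) = 1, μ(22) = 1, μ(23) = -1, μ(24) = 0, μ(25) = 0, μ(26) = 1, μ(27) = 0, μ(28) = 0, μ(29) = -1, μ(30) = -1, μ(31) = -1, μ(32) = 0, μ(33) = 1, μ(34) = 1, μ(35) = 1, μ(36) = 0, μ(37) = -1, μ(38) = 1, μ(39) = 1, μ(40) = 0, μ(41) = -1, μ(42) = -1, μ(43) = -1, μ(44) = 0, μ(45) = 0, μ(46) = 1, μ(47) = -1, μ(48) = 0, μ(49) = 0, μ(50) = 0, μ(51) = 1, μ(52) = 0, μ(53) = -1, μ(54) = 0, μ(55) = 1, μ(56) = 0, μ(57) = 1, μ(58) = 1, μ(59) = -1, μ(60) = 0, μ(61) = -1, μ(62) = 1, μ(63) = 0, μ(64) = 0, μ(65) = 1, μ(66) = -1, μ(67) = -1, μ(68) = 0, μ(69) = 1, μ(70) = -1, μ(71) = -1, μ(72) = 0, μ(73) = -1, μ(74) = 1, μ(75) = 0, μ(76) = 0, μ(77) = 1, μ(78) = -1, μ(79) = -1, μ(80) = 0, μ(81) = 0, μ(82) = 1, μ(83) = -1, μ(84) = 0, μ(85) = 1, μ(86) = 1, μ(87) = 1, μ(88) = 0, μ(89) = -1, μ(90) = 0, μ(91) = 1, μ(92) = 0, μ(93) = 1, μ(94) = 1, μ(95) = 1, μ(96) = 0, μ(97) = -1, μ(98) = 0, μ(99) = 0, μ(100) = 0, μ(101) = -1, μ(102) = -1, μ(103) = -1, μ(104) = 0, μ(105) = -1, μ(106) = 1, μ(107) = -1, μ(108) = 0, μ(109) = -1, μ(110) = -1, μ(111) = 1, μ(112) = 0, μ(113) = -1, μ(114) = -1, μ(115) = 1, μ(116) = 0, μ(117) = 0, μ(118) = 1, μ(119) = 1, μ(120) = 0, μ(121) = 0, μ(122) = 1, μ(123) = 1, μ(124) = 0, μ(125) = 0, μ(126) = 0, μ(127) = -1, μ(128) = 0, μ(129) = 1, μ(130) = -1, μ(131) = -1, μ(132) = 0, μ(133) = 1, μ(134) = 1, μ(135) = 0, μ(136) = 0, μ(137) = -1, μ(138) = -1, μ(139) = -1, μ(140) = 0, μ(141) = 1, μ(142) = 1, μ(143) = 1, μ(144) = 0, μ(145) = 1, μ(146) = 1, μ(147) = 0, μ(148) = 0, μ(149) = -1, μ(150) = 0, μ(151) = -1, μ(152) = 0, μ(153) = 0, μ(154) = -1, μ(155) = 1, μ(156) = 0, μ(157) = -1, μ(158) = 1, μ(159) = 1, μ(160) = 0, μ(161) = 1, μ(162) = 0, μ(163) = -1, μ(164) = 0, μ(165) = -1, μ(166) = 1, μ(167) = -1, μ(168) = 0, μ(169) = 0, μ(170) = -1, μ(171) = 0, μ(172) = 0, μ(173) = -1, μ(174) = -1, μ(175) = 0, μ(176) = 0, μ(177) = 1, μ(178) = 1, μ(179) = -1, μ(180) = 0, μ(181) = -1. Summing all 181 values: -4. (Mertens function M(x) = Σ_{n ≤ x} μ(n); on average M(x) should be small (PNT ⟺ M(x) = o(x)).)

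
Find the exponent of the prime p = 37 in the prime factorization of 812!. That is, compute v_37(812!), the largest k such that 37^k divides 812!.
v_37(812!) = 21

Legendre's formula: v_p(n!) = Σ_{k ≥ 1} ⌊n / p^k⌋. For p = 37, n = 812, the terms are:
  ⌊812/37^1⌋ = ⌊812/37⌋ = 21
(the next term ⌊812/37^2⌋ = 0, terminating the sum). Summing: v_37(812!) = 21 = 21.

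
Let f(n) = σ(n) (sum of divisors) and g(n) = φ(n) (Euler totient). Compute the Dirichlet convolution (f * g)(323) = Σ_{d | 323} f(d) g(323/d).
(σ * φ)(323) = 1292

Divisors of 323: [1, 17, 19, 323]. For each d | 323:
  d = 1: σ(1) · φ(323/1) = 1 · 288 = 288
  d = 17: σ(17) · φ(323/17) = 18 · 18 = 324
  d = 19: σ(19) · φ(323/19) = 20 · 16 = 320
  d = 323: σ(323) · φ(323/323) = 360 · 1 = 360
Summing: (σ * φ)(323) = 288 + 324 + 320 + 360 = 1292.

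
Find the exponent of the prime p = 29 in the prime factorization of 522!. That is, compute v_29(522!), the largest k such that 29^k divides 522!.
v_29(522!) = 18

Legendre's formula: v_p(n!) = Σ_{k ≥ 1} ⌊n / p^k⌋. For p = 29, n = 522, the terms are:
  ⌊522/29^1⌋ = ⌊522/29⌋ = 18
(the next term ⌊522/29^2⌋ = 0, terminating the sum). Summing: v_29(522!) = 18 = 18.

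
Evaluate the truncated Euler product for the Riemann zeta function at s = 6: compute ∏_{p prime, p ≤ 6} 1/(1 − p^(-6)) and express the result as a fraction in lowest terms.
∏ = 140625/138229

The primes p ≤ 6 are [2, 3, 5]. For each prime, (1 − 1/p^6)^(-1) = p^6 / (p^6 − 1). The product is (1 − 1/2^6)^(-1), (1 − 1/3^6)^(-1), (1 − 1/5^6)^(-1) = ∏ p^6 / (p^6 − 1) = 140625/138229.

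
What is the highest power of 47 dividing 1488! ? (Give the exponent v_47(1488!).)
v_47(1488!) = 31

Legendre's formula: v_p(n!) = Σ_{k ≥ 1} ⌊n / p^k⌋. For p = 47, n = 1488, the terms are:
  ⌊1488/47^1⌋ = ⌊1488/47⌋ = 31
(the next term ⌊1488/47^2⌋ = 0, terminating the sum). Summing: v_47(1488!) = 31 = 31.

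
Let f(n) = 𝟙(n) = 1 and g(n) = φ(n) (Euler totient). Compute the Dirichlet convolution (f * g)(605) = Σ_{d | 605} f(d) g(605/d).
(𝟙 * φ)(605) = 605

Divisors of 605: [1, 5, 11, 55, 121, 605]. For each d | 605:
  d = 1: 𝟙(1) · φ(605/1) = 1 · 440 = 440
  d = 5: 𝟙(5) · φ(605/5) = 1 · 110 = 110
  d = 11: 𝟙(11) · φ(605/11) = 1 · 40 = 40
  d = 55: 𝟙(55) · φ(605/55) = 1 · 10 = 10
  d = 121: 𝟙(121) · φ(605/121) = 1 · 4 = 4
  d = 605: 𝟙(605) · φ(605/605) = 1 · 1 = 1
Summing: (𝟙 * φ)(605) = 440 + 110 + 40 + 10 + 4 + 1 = 605.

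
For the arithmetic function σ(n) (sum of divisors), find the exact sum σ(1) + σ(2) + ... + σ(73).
Σ_{n ≤ 73} σ(n) = 4406

Compute σ(n) for each 1 ≤ n ≤ 73: σ(1) = 1, σ(2) = 3, σ(3) = 4, σ(4) = 7, σ(5) = 6, σ(6) = 12, σ(7) = 8, σ(8) = 15, σ(9) = 13, σ(10) = 18, σ(11) = 12, σ(12) = 28, σ(13) = 14, σ(14) = 24, σ(15) = 24, σ(16) = 31, σ(17) = 18, σ(18) = 39, σ(19) = 20, σ(20) = 42, σ(21) = 32, σ(22) = 36, σ(23) = 24, σ(24) = 60, σ(25) = 31, σ(26) = 42, σ(27) = 40, σ(28) = 56, σ(29) = 30, σ(30) = 72, σ(31) = 32, σ(32) = 63, σ(33) = 48, σ(34) = 54, σ(35) = 48, σ(36) = 91, σ(37) = 38, σ(38) = 60, σ(39) = 56, σ(40) = 90, σ(41) = 42, σ(42) = 96, σ(43) = 44, σ(44) = 84, σ(45) = 78, σ(46) = 72, σ(47) = 48, σ(48) = 124, σ(49) = 57, σ(50) = 93, σ(51) = 72, σ(52) = 98, σ(53) = 54, σ(54) = 120, σ(55) = 72, σ(56) = 120, σ(57) = 80, σ(58) = 90, σ(59) = 60, σ(60) = 168, σ(61) = 62, σ(62) = 96, σ(63) = 104, σ(64) = 127, σ(65) = 84, σ(66) = 144, σ(67) = 68, σ(68) = 126, σ(69) = 96, σ(70) = 144, σ(71) = 72, σ(72) = 195, σ(73) = 74. Summing all 73 values: 4406. (Average order: Σ_{n ≤ x} σ(n) ~ (π²/12) x². For x = 73, (π²/12)·73² ≈ 4382.93.)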